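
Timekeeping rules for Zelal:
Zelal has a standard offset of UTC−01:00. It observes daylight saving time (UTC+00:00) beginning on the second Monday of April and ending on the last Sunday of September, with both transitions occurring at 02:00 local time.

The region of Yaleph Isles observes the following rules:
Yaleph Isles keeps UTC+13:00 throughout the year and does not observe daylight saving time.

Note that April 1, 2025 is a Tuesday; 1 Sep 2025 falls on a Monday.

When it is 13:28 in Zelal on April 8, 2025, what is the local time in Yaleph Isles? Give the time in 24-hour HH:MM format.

03:28

1 April 2025 is a Tuesday, so the first Monday is April 7 and the second is April 14.
1 September 2025 is a Monday, so Sundays fall on 7, 14, 21, 28; the last is September 28.
April 8, 2025 does not fall between 14 April and 28 September, so daylight saving is not in effect and Zelal is at UTC−01:00.
13:28 Zelal + 1h = 14:28 UTC.
Yaleph Isles has no daylight saving, so its offset is UTC+13:00 year-round.
14:28 UTC + 13h = 03:28 Yaleph Isles (rolling into the next day, 9 April 2025).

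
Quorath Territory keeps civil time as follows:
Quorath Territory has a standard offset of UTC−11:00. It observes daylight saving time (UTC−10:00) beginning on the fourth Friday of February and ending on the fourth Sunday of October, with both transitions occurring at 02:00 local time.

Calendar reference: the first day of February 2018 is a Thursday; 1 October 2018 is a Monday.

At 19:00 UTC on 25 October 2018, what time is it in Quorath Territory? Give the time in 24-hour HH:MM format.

09:00

1 February 2018 is a Thursday, so the first Friday is February 2 and the fourth is February 23.
1 October 2018 is a Monday, so the first Sunday is October 7 and the fourth is October 28.
At the standard offset (UTC−11:00), 19:00 UTC − 11h = 08:00 Quorath Territory standard time.
The standard-time date in Quorath Territory, 25 October 2018, lies within the daylight-saving period (23 February – 28 October), so Quorath Territory is on daylight time, UTC−10:00.
19:00 UTC − 10h = 09:00 local.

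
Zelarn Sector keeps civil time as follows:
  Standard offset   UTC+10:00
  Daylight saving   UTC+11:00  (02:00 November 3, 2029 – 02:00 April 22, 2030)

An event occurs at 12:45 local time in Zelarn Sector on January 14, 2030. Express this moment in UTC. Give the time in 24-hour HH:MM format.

01:45

January 14, 2030 lies within the daylight-saving period (3 November 2029 – 22 April 2030), so Zelarn Sector is on daylight time, UTC+11:00.
12:45 local − 11h = 01:45 UTC.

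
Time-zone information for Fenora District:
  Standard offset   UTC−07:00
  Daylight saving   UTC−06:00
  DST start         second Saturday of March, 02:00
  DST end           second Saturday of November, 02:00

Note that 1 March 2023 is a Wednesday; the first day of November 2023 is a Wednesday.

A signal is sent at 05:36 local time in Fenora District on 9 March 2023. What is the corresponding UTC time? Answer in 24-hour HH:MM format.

12:36

1 March 2023 is a Wednesday, so the first Saturday is March 4 and the second is March 11.
1 November 2023 is a Wednesday, so the first Saturday is November 4 and the second is November 11.
9 March 2023 is outside the daylight-saving period (11 March – 11 November), so Fenora District is on standard time, UTC−07:00.
05:36 local + 7h = 12:36 UTC.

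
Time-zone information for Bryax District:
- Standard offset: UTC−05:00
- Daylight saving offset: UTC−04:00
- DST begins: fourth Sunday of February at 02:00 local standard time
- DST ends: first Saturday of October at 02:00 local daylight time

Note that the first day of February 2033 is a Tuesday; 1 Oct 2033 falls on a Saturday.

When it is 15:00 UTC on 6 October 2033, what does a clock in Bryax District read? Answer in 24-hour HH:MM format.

10:00

1 February 2033 is a Tuesday, so the first Sunday is February 6 and the fourth is February 27.
1 October 2033 is a Saturday, so the first Saturday is October 1.
At the standard offset (UTC−05:00), 15:00 UTC − 5h = 10:00 Bryax District standard time.
The standard-time date in Bryax District, 6 October 2033, does not fall between 27 February and 1 October, so daylight saving is not in effect and Bryax District is at UTC−05:00.
15:00 UTC − 5h = 10:00 local.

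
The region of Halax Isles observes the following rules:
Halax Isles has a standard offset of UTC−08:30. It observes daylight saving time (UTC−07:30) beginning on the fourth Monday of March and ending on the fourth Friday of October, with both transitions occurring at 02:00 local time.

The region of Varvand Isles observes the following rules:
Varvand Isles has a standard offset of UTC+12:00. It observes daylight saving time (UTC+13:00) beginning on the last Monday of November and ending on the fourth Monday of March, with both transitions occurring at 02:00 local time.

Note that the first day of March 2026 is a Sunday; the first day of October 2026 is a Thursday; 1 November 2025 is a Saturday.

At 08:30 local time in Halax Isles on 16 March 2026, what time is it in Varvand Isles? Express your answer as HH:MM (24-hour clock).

06:00

1 March 2026 is a Sunday, so the first Monday is March 2 and the fourth is March 23.
1 October 2026 is a Thursday, so the first Friday is October 2 and the fourth is October 23.
Daylight saving runs 23 March – 23 October; 16 March 2026 is outside that window, so Halax Isles is on standard time at UTC−08:30.
08:30 Halax Isles + 8h30m = 17:00 UTC.
1 November 2025 is a Saturday, so Mondays fall on 3, 10, 17, 24; the last is November 24.
1 March 2026 is a Sunday, so the first Monday is March 2 and the fourth is March 23.
At the standard offset (UTC+12:00), 17:00 UTC + 12h = 05:00 Varvand Isles standard time (rolling into the next day, 17 March 2026).
The standard-time date in Varvand Isles, 17 March 2026, falls between 24 November 2025 and 23 March 2026, so daylight saving is in effect and Varvand Isles is at UTC+13:00.
17:00 UTC + 13h = 06:00 Varvand Isles (rolling into the next day, 17 March 2026).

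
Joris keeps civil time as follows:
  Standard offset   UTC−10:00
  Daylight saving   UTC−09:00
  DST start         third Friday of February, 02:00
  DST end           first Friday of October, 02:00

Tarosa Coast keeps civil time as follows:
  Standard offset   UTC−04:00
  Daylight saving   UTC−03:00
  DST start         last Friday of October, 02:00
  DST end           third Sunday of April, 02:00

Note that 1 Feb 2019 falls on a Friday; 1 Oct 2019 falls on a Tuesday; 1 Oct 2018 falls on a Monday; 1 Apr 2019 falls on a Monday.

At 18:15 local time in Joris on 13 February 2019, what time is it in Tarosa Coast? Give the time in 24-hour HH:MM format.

1 February 2019 is a Friday, so the first Friday is February 1 and the third is February 15.
1 October 2019 is a Tuesday, so the first Friday is October 4.
13 February 2019 does not fall between 15 February and 4 October, so daylight saving is not in effect and Joris is at UTC−10:00.
18:15 Joris + 10h = 04:15 UTC (rolling into the next day, 14 February 2019).
1 October 2018 is a Monday, so Fridays fall on 5, 12, 19, 26; the last is October 26.
1 April 2019 is a Monday, so the first Sunday is April 7 and the third is April 21.
At the standard offset (UTC−04:00), 04:15 UTC − 4h = 00:15 Tarosa Coast standard time.
The standard-time date in Tarosa Coast, 14 February 2019, falls between 26 October 2018 and 21 April 2019, so daylight saving is in effect and Tarosa Coast is at UTC−03:00.
04:15 UTC − 3h = 01:15 Tarosa Coast.

01:15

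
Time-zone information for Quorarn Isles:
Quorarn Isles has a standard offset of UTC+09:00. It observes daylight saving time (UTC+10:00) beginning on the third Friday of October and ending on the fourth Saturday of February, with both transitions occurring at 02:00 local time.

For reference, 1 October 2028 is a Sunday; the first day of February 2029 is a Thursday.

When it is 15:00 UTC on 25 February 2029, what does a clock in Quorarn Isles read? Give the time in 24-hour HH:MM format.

00:00

1 October 2028 is a Sunday, so the first Friday is October 6 and the third is October 20.
1 February 2029 is a Thursday, so the first Saturday is February 3 and the fourth is February 24.
At the standard offset (UTC+09:00), 15:00 UTC + 9h = 00:00 Quorarn Isles standard time (rolling into the next day, 26 February 2029).
Daylight saving runs 20 October 2028 – 24 February 2029; the standard-time date in Quorarn Isles, 26 February 2029, is outside that window, so Quorarn Isles is on standard time at UTC+09:00.
15:00 UTC + 9h = 00:00 local (rolling into the next day, 26 February 2029).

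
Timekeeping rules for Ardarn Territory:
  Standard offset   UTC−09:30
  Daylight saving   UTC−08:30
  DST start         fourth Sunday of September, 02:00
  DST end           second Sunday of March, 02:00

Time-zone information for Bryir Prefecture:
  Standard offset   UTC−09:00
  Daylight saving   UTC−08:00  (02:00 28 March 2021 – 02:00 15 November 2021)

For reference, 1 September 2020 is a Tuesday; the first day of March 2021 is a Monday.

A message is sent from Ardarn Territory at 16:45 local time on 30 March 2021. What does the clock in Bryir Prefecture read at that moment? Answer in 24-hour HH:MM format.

18:15

1 September 2020 is a Tuesday, so the first Sunday is September 6 and the fourth is September 27.
1 March 2021 is a Monday, so the first Sunday is March 7 and the second is March 14.
Daylight saving runs 27 September 2020 – 14 March 2021; 30 March 2021 is outside that window, so Ardarn Territory is on standard time at UTC−09:30.
16:45 Ardarn Territory + 9h30m = 02:15 UTC (rolling into the next day, 31 March 2021).
At the standard offset (UTC−09:00), 02:15 UTC − 9h = 17:15 Bryir Prefecture standard time (rolling into the previous day, 30 March 2021).
The standard-time date in Bryir Prefecture, 30 March 2021, falls between 28 March and 15 November, so daylight saving is in effect and Bryir Prefecture is at UTC−08:00.
02:15 UTC − 8h = 18:15 Bryir Prefecture (rolling into the previous day, 30 March 2021).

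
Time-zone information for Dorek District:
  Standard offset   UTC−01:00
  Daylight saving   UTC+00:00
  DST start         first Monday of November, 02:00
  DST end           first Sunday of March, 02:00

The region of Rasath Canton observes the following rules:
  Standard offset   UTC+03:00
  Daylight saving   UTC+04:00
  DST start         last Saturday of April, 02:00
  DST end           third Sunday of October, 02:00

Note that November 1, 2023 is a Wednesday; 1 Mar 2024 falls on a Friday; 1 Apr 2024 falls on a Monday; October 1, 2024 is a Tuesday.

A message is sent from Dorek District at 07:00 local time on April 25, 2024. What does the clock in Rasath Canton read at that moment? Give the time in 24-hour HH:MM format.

11:00

1 November 2023 is a Wednesday, so the first Monday is November 6.
1 March 2024 is a Friday, so the first Sunday is March 3.
Daylight saving runs 6 November 2023 – 3 March 2024; April 25, 2024 is outside that window, so Dorek District is on standard time at UTC−01:00.
07:00 Dorek District + 1h = 08:00 UTC.
1 April 2024 is a Monday, so Saturdays fall on 6, 13, 20, 27; the last is April 27.
1 October 2024 is a Tuesday, so the first Sunday is October 6 and the third is October 20.
At the standard offset (UTC+03:00), 08:00 UTC + 3h = 11:00 Rasath Canton standard time.
The standard-time date in Rasath Canton, April 25, 2024, is outside the daylight-saving period (27 April – 20 October), so Rasath Canton is on standard time, UTC+03:00.
08:00 UTC + 3h = 11:00 Rasath Canton.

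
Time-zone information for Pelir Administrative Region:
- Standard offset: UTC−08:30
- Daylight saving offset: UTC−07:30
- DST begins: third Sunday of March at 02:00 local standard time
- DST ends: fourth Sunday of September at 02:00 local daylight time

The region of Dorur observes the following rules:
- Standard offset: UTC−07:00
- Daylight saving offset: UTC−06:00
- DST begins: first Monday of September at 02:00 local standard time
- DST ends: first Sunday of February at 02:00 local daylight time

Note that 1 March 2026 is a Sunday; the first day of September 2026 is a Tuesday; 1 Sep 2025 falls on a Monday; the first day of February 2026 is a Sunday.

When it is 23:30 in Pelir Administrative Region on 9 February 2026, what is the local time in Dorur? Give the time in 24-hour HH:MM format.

01:00

1 March 2026 is a Sunday, so the first Sunday is March 1 and the third is March 15.
1 September 2026 is a Tuesday, so the first Sunday is September 6 and the fourth is September 27.
Daylight saving runs 15 March – 27 September; 9 February 2026 is outside that window, so Pelir Administrative Region is on standard time at UTC−08:30.
23:30 Pelir Administrative Region + 8h30m = 08:00 UTC (rolling into the next day, 10 February 2026).
1 September 2025 is a Monday, so the first Monday is September 1.
1 February 2026 is a Sunday, so the first Sunday is February 1.
At the standard offset (UTC−07:00), 08:00 UTC − 7h = 01:00 Dorur standard time.
Daylight saving runs 1 September 2025 – 1 February 2026; the standard-time date in Dorur, 10 February 2026, is outside that window, so Dorur is on standard time at UTC−07:00.
08:00 UTC − 7h = 01:00 Dorur.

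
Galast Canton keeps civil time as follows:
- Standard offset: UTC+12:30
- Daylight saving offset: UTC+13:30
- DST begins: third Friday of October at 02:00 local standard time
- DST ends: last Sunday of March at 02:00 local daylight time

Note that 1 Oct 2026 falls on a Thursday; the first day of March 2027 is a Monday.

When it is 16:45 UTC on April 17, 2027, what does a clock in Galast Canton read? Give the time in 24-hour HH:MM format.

1 October 2026 is a Thursday, so the first Friday is October 2 and the third is October 16.
1 March 2027 is a Monday, so Sundays fall on 7, 14, 21, 28; the last is March 28.
At the standard offset (UTC+12:30), 16:45 UTC + 12h30m = 05:15 Galast Canton standard time (rolling into the next day, 18 April 2027).
The standard-time date in Galast Canton, April 18, 2027, does not fall between 16 October 2026 and 28 March 2027, so daylight saving is not in effect and Galast Canton is at UTC+12:30.
16:45 UTC + 12h30m = 05:15 local (rolling into the next day, 18 April 2027).

05:15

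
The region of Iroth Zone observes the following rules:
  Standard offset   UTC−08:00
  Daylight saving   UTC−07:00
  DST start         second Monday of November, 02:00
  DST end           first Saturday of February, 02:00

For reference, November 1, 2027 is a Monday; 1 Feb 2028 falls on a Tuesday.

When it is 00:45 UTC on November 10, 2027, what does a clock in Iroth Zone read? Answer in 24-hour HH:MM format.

1 November 2027 is a Monday, so the first Monday is November 1 and the second is November 8.
1 February 2028 is a Tuesday, so the first Saturday is February 5.
At the standard offset (UTC−08:00), 00:45 UTC − 8h = 16:45 Iroth Zone standard time (rolling into the previous day, 9 November 2027).
Daylight saving runs 8 November 2027 – 5 February 2028; the standard-time date in Iroth Zone, November 9, 2027, is inside that window, so Iroth Zone is at UTC−07:00.
00:45 UTC − 7h = 17:45 local (rolling into the previous day, 9 November 2027).

17:45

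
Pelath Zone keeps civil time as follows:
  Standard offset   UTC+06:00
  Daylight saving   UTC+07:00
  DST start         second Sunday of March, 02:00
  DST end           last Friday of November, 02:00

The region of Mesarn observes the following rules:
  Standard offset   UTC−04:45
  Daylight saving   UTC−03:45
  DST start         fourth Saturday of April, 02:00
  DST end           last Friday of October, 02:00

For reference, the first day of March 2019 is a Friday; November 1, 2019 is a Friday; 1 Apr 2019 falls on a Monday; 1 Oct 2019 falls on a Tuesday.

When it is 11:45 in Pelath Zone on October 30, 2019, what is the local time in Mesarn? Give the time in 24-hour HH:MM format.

1 March 2019 is a Friday, so the first Sunday is March 3 and the second is March 10.
1 November 2019 is a Friday, so Fridays fall on 1, 8, 15, 22, 29; the last is November 29.
Daylight saving runs 10 March – 29 November; October 30, 2019 is inside that window, so Pelath Zone is at UTC+07:00.
11:45 Pelath Zone − 7h = 04:45 UTC.
1 April 2019 is a Monday, so the first Saturday is April 6 and the fourth is April 27.
1 October 2019 is a Tuesday, so Fridays fall on 4, 11, 18, 25; the last is October 25.
At the standard offset (UTC−04:45), 04:45 UTC − 4h45m = 00:00 Mesarn standard time.
The standard-time date in Mesarn, October 30, 2019, does not fall between 27 April and 25 October, so daylight saving is not in effect and Mesarn is at UTC−04:45.
04:45 UTC − 4h45m = 00:00 Mesarn.

00:00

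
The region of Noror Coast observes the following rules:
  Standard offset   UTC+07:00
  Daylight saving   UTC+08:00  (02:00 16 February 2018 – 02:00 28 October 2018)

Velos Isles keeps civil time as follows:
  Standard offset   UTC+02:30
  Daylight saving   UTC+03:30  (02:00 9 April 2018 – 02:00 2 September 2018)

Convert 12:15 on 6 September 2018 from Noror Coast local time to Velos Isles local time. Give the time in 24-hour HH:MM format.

06:45

Daylight saving runs 16 February – 28 October; 6 September 2018 is inside that window, so Noror Coast is at UTC+08:00.
12:15 Noror Coast − 8h = 04:15 UTC.
At the standard offset (UTC+02:30), 04:15 UTC + 2h30m = 06:45 Velos Isles standard time.
The standard-time date in Velos Isles, 6 September 2018, is outside the daylight-saving period (9 April – 2 September), so Velos Isles is on standard time, UTC+02:30.
04:15 UTC + 2h30m = 06:45 Velos Isles.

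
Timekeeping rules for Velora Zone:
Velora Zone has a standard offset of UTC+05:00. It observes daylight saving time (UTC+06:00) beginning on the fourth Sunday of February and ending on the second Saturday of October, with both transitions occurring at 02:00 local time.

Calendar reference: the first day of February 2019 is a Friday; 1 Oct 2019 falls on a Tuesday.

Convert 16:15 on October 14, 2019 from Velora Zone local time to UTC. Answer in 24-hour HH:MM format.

1 February 2019 is a Friday, so the first Sunday is February 3 and the fourth is February 24.
1 October 2019 is a Tuesday, so the first Saturday is October 5 and the second is October 12.
October 14, 2019 is outside the daylight-saving period (24 February – 12 October), so Velora Zone is on standard time, UTC+05:00.
16:15 local − 5h = 11:15 UTC.

11:15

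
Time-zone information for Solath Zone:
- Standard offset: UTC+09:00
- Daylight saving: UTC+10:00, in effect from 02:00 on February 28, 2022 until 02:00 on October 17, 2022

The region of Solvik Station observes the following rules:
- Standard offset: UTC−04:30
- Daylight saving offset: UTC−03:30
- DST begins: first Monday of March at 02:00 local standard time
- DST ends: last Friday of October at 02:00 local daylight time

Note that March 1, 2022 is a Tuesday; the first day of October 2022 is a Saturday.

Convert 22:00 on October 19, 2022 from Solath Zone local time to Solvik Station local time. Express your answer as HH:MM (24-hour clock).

09:30

October 19, 2022 is outside the daylight-saving period (28 February – 17 October), so Solath Zone is on standard time, UTC+09:00.
22:00 Solath Zone − 9h = 13:00 UTC.
1 March 2022 is a Tuesday, so the first Monday is March 7.
1 October 2022 is a Saturday, so Fridays fall on 7, 14, 21, 28; the last is October 28.
At the standard offset (UTC−04:30), 13:00 UTC − 4h30m = 08:30 Solvik Station standard time.
The standard-time date in Solvik Station, October 19, 2022, falls between 7 March and 28 October, so daylight saving is in effect and Solvik Station is at UTC−03:30.
13:00 UTC − 3h30m = 09:30 Solvik Station.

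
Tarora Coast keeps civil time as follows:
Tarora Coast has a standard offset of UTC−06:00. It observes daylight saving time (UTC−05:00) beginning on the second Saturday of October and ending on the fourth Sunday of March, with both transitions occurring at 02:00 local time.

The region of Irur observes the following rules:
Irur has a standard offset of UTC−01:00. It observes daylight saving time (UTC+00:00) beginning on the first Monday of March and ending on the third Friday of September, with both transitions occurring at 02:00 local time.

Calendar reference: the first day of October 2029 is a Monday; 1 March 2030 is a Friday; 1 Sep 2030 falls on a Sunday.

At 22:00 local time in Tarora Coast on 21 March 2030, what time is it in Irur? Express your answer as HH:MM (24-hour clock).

1 October 2029 is a Monday, so the first Saturday is October 6 and the second is October 13.
1 March 2030 is a Friday, so the first Sunday is March 3 and the fourth is March 24.
21 March 2030 falls between 13 October 2029 and 24 March 2030, so daylight saving is in effect and Tarora Coast is at UTC−05:00.
22:00 Tarora Coast + 5h = 03:00 UTC (rolling into the next day, 22 March 2030).
1 March 2030 is a Friday, so the first Monday is March 4.
1 September 2030 is a Sunday, so the first Friday is September 6 and the third is September 20.
At the standard offset (UTC−01:00), 03:00 UTC − 1h = 02:00 Irur standard time.
The standard-time date in Irur, 22 March 2030, falls between 4 March and 20 September, so daylight saving is in effect and Irur is at UTC+00:00.
03:00 UTC + 0h = 03:00 Irur.

03:00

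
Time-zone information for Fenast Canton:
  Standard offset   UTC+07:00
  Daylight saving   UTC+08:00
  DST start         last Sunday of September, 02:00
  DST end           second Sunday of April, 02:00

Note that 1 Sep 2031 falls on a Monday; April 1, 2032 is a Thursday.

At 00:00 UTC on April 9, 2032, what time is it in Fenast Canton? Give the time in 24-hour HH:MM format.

08:00

1 September 2031 is a Monday, so Sundays fall on 7, 14, 21, 28; the last is September 28.
1 April 2032 is a Thursday, so the first Sunday is April 4 and the second is April 11.
At the standard offset (UTC+07:00), 00:00 UTC + 7h = 07:00 Fenast Canton standard time.
The standard-time date in Fenast Canton, April 9, 2032, lies within the daylight-saving period (28 September 2031 – 11 April 2032), so Fenast Canton is on daylight time, UTC+08:00.
00:00 UTC + 8h = 08:00 local.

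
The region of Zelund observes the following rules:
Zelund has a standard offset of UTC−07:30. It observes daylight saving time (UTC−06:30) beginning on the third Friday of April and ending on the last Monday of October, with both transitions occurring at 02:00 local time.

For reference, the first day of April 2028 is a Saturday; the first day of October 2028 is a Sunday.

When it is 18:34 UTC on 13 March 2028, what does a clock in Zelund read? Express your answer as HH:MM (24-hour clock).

1 April 2028 is a Saturday, so the first Friday is April 7 and the third is April 21.
1 October 2028 is a Sunday, so Mondays fall on 2, 9, 16, 23, 30; the last is October 30.
At the standard offset (UTC−07:30), 18:34 UTC − 7h30m = 11:04 Zelund standard time.
The standard-time date in Zelund, 13 March 2028, does not fall between 21 April and 30 October, so daylight saving is not in effect and Zelund is at UTC−07:30.
18:34 UTC − 7h30m = 11:04 local.

11:04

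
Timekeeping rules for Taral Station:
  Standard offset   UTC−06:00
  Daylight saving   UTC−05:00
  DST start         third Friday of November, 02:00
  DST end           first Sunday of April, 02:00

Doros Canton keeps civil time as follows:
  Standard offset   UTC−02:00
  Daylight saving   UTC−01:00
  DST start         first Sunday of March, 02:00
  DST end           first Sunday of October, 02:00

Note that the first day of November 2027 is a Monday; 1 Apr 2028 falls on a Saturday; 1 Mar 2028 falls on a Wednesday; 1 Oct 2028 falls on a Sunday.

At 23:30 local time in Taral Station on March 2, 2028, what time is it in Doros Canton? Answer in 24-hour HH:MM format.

02:30

1 November 2027 is a Monday, so the first Friday is November 5 and the third is November 19.
1 April 2028 is a Saturday, so the first Sunday is April 2.
March 2, 2028 falls between 19 November 2027 and 2 April 2028, so daylight saving is in effect and Taral Station is at UTC−05:00.
23:30 Taral Station + 5h = 04:30 UTC (rolling into the next day, 3 March 2028).
1 March 2028 is a Wednesday, so the first Sunday is March 5.
1 October 2028 is a Sunday, so the first Sunday is October 1.
At the standard offset (UTC−02:00), 04:30 UTC − 2h = 02:30 Doros Canton standard time.
The standard-time date in Doros Canton, March 3, 2028, is outside the daylight-saving period (5 March – 1 October), so Doros Canton is on standard time, UTC−02:00.
04:30 UTC − 2h = 02:30 Doros Canton.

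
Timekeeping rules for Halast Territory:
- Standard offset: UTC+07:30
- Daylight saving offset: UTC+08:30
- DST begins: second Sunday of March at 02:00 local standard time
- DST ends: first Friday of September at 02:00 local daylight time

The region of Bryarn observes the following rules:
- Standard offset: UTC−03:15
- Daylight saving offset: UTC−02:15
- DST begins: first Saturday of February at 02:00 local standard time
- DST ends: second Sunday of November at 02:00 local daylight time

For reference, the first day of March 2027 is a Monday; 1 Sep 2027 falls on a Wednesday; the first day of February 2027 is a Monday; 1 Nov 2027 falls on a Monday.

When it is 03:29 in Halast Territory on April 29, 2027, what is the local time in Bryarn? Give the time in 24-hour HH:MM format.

16:44

1 March 2027 is a Monday, so the first Sunday is March 7 and the second is March 14.
1 September 2027 is a Wednesday, so the first Friday is September 3.
Daylight saving runs 14 March – 3 September; April 29, 2027 is inside that window, so Halast Territory is at UTC+08:30.
03:29 Halast Territory − 8h30m = 18:59 UTC (rolling into the previous day, 28 April 2027).
1 February 2027 is a Monday, so the first Saturday is February 6.
1 November 2027 is a Monday, so the first Sunday is November 7 and the second is November 14.
At the standard offset (UTC−03:15), 18:59 UTC − 3h15m = 15:44 Bryarn standard time.
The standard-time date in Bryarn, April 28, 2027, lies within the daylight-saving period (6 February – 14 November), so Bryarn is on daylight time, UTC−02:15.
18:59 UTC − 2h15m = 16:44 Bryarn.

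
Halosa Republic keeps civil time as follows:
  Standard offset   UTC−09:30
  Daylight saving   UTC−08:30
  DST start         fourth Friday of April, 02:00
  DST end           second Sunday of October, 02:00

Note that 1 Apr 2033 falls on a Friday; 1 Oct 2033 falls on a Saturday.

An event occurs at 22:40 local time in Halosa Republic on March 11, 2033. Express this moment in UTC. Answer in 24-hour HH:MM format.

1 April 2033 is a Friday, so the first Friday is April 1 and the fourth is April 22.
1 October 2033 is a Saturday, so the first Sunday is October 2 and the second is October 9.
Daylight saving runs 22 April – 9 October; March 11, 2033 is outside that window, so Halosa Republic is on standard time at UTC−09:30.
22:40 local + 9h30m = 08:10 UTC (rolling into the next day, 12 March 2033).

08:10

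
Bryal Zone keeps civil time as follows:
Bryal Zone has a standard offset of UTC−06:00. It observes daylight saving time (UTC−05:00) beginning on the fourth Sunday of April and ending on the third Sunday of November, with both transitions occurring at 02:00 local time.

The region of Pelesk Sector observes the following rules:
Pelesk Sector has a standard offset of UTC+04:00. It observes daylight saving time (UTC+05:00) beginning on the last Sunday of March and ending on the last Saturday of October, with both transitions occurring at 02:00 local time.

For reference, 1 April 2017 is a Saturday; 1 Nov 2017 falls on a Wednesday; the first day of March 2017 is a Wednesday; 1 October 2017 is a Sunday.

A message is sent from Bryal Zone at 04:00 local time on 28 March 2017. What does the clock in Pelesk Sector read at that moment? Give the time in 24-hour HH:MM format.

1 April 2017 is a Saturday, so the first Sunday is April 2 and the fourth is April 23.
1 November 2017 is a Wednesday, so the first Sunday is November 5 and the third is November 19.
28 March 2017 is outside the daylight-saving period (23 April – 19 November), so Bryal Zone is on standard time, UTC−06:00.
04:00 Bryal Zone + 6h = 10:00 UTC.
1 March 2017 is a Wednesday, so Sundays fall on 5, 12, 19, 26; the last is March 26.
1 October 2017 is a Sunday, so Saturdays fall on 7, 14, 21, 28; the last is October 28.
At the standard offset (UTC+04:00), 10:00 UTC + 4h = 14:00 Pelesk Sector standard time.
Daylight saving runs 26 March – 28 October; the standard-time date in Pelesk Sector, 28 March 2017, is inside that window, so Pelesk Sector is at UTC+05:00.
10:00 UTC + 5h = 15:00 Pelesk Sector.

15:00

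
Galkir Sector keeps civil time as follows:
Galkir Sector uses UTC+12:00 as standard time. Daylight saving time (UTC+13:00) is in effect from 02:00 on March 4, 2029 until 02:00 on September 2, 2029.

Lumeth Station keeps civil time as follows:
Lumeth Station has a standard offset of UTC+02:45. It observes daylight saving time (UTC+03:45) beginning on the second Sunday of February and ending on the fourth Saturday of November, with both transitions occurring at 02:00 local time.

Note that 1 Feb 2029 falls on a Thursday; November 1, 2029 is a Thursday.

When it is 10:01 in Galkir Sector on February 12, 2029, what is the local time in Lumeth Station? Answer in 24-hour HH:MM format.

February 12, 2029 is outside the daylight-saving period (4 March – 2 September), so Galkir Sector is on standard time, UTC+12:00.
10:01 Galkir Sector − 12h = 22:01 UTC (rolling into the previous day, 11 February 2029).
1 February 2029 is a Thursday, so the first Sunday is February 4 and the second is February 11.
1 November 2029 is a Thursday, so the first Saturday is November 3 and the fourth is November 24.
At the standard offset (UTC+02:45), 22:01 UTC + 2h45m = 00:46 Lumeth Station standard time (rolling into the next day, 12 February 2029).
The standard-time date in Lumeth Station, February 12, 2029, falls between 11 February and 24 November, so daylight saving is in effect and Lumeth Station is at UTC+03:45.
22:01 UTC + 3h45m = 01:46 Lumeth Station (rolling into the next day, 12 February 2029).

01:46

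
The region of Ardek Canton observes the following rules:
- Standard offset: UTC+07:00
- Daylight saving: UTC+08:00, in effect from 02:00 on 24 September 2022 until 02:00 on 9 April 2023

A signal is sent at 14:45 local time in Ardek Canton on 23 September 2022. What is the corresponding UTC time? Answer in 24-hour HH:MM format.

23 September 2022 does not fall between 24 September 2022 and 9 April 2023, so daylight saving is not in effect and Ardek Canton is at UTC+07:00.
14:45 local − 7h = 07:45 UTC.

07:45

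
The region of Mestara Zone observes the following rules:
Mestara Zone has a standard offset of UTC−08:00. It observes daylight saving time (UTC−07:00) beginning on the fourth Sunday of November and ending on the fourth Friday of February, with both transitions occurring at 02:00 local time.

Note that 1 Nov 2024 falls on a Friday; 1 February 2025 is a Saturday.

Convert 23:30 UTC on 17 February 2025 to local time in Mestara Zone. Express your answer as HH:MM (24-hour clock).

1 November 2024 is a Friday, so the first Sunday is November 3 and the fourth is November 24.
1 February 2025 is a Saturday, so the first Friday is February 7 and the fourth is February 28.
At the standard offset (UTC−08:00), 23:30 UTC − 8h = 15:30 Mestara Zone standard time.
The standard-time date in Mestara Zone, 17 February 2025, falls between 24 November 2024 and 28 February 2025, so daylight saving is in effect and Mestara Zone is at UTC−07:00.
23:30 UTC − 7h = 16:30 local.

16:30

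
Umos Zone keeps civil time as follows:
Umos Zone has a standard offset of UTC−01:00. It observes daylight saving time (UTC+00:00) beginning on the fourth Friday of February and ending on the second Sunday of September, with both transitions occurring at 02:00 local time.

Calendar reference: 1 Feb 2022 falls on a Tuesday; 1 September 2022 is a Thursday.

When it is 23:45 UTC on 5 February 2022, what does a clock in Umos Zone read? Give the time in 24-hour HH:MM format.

1 February 2022 is a Tuesday, so the first Friday is February 4 and the fourth is February 25.
1 September 2022 is a Thursday, so the first Sunday is September 4 and the second is September 11.
At the standard offset (UTC−01:00), 23:45 UTC − 1h = 22:45 Umos Zone standard time.
Daylight saving runs 25 February – 11 September; the standard-time date in Umos Zone, 5 February 2022, is outside that window, so Umos Zone is on standard time at UTC−01:00.
23:45 UTC − 1h = 22:45 local.

22:45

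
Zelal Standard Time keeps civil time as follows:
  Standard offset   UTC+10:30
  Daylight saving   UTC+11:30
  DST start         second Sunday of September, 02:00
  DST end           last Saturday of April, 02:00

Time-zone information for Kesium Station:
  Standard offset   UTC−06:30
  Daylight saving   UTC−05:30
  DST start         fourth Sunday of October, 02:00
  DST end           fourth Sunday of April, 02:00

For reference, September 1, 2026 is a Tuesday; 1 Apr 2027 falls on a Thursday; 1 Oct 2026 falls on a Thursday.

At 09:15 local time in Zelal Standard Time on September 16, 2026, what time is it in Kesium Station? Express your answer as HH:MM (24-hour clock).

1 September 2026 is a Tuesday, so the first Sunday is September 6 and the second is September 13.
1 April 2027 is a Thursday, so Saturdays fall on 3, 10, 17, 24; the last is April 24.
September 16, 2026 lies within the daylight-saving period (13 September 2026 – 24 April 2027), so Zelal Standard Time is on daylight time, UTC+11:30.
09:15 Zelal Standard Time − 11h30m = 21:45 UTC (rolling into the previous day, 15 September 2026).
1 October 2026 is a Thursday, so the first Sunday is October 4 and the fourth is October 25.
1 April 2027 is a Thursday, so the first Sunday is April 4 and the fourth is April 25.
At the standard offset (UTC−06:30), 21:45 UTC − 6h30m = 15:15 Kesium Station standard time.
Daylight saving runs 25 October 2026 – 25 April 2027; the standard-time date in Kesium Station, September 15, 2026, is outside that window, so Kesium Station is on standard time at UTC−06:30.
21:45 UTC − 6h30m = 15:15 Kesium Station.

15:15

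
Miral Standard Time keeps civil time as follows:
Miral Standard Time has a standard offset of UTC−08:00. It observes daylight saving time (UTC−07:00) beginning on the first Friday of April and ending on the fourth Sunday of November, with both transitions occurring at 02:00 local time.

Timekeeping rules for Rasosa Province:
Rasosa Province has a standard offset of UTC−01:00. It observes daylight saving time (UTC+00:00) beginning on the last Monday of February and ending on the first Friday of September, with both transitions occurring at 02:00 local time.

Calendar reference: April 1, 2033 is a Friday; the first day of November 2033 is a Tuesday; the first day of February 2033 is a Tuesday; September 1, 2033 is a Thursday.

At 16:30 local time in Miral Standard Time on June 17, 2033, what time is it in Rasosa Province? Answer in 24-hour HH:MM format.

23:30

1 April 2033 is a Friday, so the first Friday is April 1.
1 November 2033 is a Tuesday, so the first Sunday is November 6 and the fourth is November 27.
June 17, 2033 lies within the daylight-saving period (1 April – 27 November), so Miral Standard Time is on daylight time, UTC−07:00.
16:30 Miral Standard Time + 7h = 23:30 UTC.
1 February 2033 is a Tuesday, so Mondays fall on 7, 14, 21, 28; the last is February 28.
1 September 2033 is a Thursday, so the first Friday is September 2.
At the standard offset (UTC−01:00), 23:30 UTC − 1h = 22:30 Rasosa Province standard time.
The standard-time date in Rasosa Province, June 17, 2033, lies within the daylight-saving period (28 February – 2 September), so Rasosa Province is on daylight time, UTC+00:00.
23:30 UTC + 0h = 23:30 Rasosa Province.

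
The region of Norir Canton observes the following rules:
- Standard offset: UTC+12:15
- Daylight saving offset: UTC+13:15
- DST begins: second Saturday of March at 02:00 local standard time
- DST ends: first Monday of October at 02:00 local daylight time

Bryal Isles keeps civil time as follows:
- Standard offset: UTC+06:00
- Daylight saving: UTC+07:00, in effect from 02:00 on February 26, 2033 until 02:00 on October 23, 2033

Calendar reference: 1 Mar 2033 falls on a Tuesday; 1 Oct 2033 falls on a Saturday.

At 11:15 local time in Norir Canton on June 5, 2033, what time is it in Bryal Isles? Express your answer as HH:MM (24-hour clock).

05:00

1 March 2033 is a Tuesday, so the first Saturday is March 5 and the second is March 12.
1 October 2033 is a Saturday, so the first Monday is October 3.
June 5, 2033 falls between 12 March and 3 October, so daylight saving is in effect and Norir Canton is at UTC+13:15.
11:15 Norir Canton − 13h15m = 22:00 UTC (rolling into the previous day, 4 June 2033).
At the standard offset (UTC+06:00), 22:00 UTC + 6h = 04:00 Bryal Isles standard time (rolling into the next day, 5 June 2033).
The standard-time date in Bryal Isles, June 5, 2033, lies within the daylight-saving period (26 February – 23 October), so Bryal Isles is on daylight time, UTC+07:00.
22:00 UTC + 7h = 05:00 Bryal Isles (rolling into the next day, 5 June 2033).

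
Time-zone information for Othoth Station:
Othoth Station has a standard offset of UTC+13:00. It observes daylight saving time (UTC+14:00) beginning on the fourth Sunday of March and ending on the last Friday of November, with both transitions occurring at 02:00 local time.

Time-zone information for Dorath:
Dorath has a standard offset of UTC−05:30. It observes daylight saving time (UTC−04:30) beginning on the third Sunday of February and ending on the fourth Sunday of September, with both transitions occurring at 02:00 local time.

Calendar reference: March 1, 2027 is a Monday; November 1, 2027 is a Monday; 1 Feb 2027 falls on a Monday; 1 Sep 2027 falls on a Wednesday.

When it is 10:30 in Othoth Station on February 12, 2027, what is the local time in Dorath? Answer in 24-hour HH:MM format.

16:00

1 March 2027 is a Monday, so the first Sunday is March 7 and the fourth is March 28.
1 November 2027 is a Monday, so Fridays fall on 5, 12, 19, 26; the last is November 26.
Daylight saving runs 28 March – 26 November; February 12, 2027 is outside that window, so Othoth Station is on standard time at UTC+13:00.
10:30 Othoth Station − 13h = 21:30 UTC (rolling into the previous day, 11 February 2027).
1 February 2027 is a Monday, so the first Sunday is February 7 and the third is February 21.
1 September 2027 is a Wednesday, so the first Sunday is September 5 and the fourth is September 26.
At the standard offset (UTC−05:30), 21:30 UTC − 5h30m = 16:00 Dorath standard time.
The standard-time date in Dorath, February 11, 2027, is outside the daylight-saving period (21 February – 26 September), so Dorath is on standard time, UTC−05:30.
21:30 UTC − 5h30m = 16:00 Dorath.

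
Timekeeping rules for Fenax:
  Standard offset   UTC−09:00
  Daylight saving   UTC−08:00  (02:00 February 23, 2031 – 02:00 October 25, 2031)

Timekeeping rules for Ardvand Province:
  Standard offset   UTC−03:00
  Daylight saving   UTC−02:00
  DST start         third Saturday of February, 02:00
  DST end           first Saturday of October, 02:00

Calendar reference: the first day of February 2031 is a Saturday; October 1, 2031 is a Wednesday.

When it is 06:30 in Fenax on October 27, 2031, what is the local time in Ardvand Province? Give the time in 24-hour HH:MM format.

October 27, 2031 is outside the daylight-saving period (23 February – 25 October), so Fenax is on standard time, UTC−09:00.
06:30 Fenax + 9h = 15:30 UTC.
1 February 2031 is a Saturday, so the first Saturday is February 1 and the third is February 15.
1 October 2031 is a Wednesday, so the first Saturday is October 4.
At the standard offset (UTC−03:00), 15:30 UTC − 3h = 12:30 Ardvand Province standard time.
The standard-time date in Ardvand Province, October 27, 2031, does not fall between 15 February and 4 October, so daylight saving is not in effect and Ardvand Province is at UTC−03:00.
15:30 UTC − 3h = 12:30 Ardvand Province.

12:30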